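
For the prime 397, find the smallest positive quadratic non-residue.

2

(2/397) = −1, so 2 is the smallest positive non-residue mod 397.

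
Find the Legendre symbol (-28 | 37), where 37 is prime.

1

First reduce: -28 ≡ 9 (mod 37).
Reciprocity: 9 ≡ 1 and 37 ≡ 1 (mod 4), so (9/37) = +(37/9).
Reduce top mod 9: now compute (1/9).
Reached (1/9) = 1. Collecting the sign flips along the way, the symbol is +1.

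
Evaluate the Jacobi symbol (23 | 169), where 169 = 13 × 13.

1

Reciprocity: 23 ≡ 3 and 169 ≡ 1 (mod 4), so (23/169) = +(169/23).
Reduce top mod 23: now compute (8/23).
Pull out 2^3: since 23 ≡ 7 (mod 8), (2/23) = +1, so (2/23)^3 = +1.
Reached (1/23) = 1. Collecting the sign flips along the way, the symbol is +1.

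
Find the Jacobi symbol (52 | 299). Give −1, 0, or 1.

0

Pull out 2^2: since 299 ≡ 3 (mod 8), (2/299) = -1, so (2/299)^2 = +1.
Reciprocity: 13 ≡ 1 and 299 ≡ 3 (mod 4), so (13/299) = +(299/13).
Reduce top mod 13: now compute (0/13).
Top reduces to 0: gcd > 1, so the symbol is 0.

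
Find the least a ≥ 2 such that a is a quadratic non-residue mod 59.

2

(2/59) = −1, so 2 is the smallest positive non-residue mod 59.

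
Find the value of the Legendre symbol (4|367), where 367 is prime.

1

Pull out 2^2: since 367 ≡ 7 (mod 8), (2/367) = +1, so (2/367)^2 = +1.
Reached (1/367) = 1. Collecting the sign flips along the way, the symbol is +1.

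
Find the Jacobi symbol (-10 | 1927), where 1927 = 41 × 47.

1

First reduce: -10 ≡ 1917 (mod 1927).
Reciprocity: 1917 ≡ 1 and 1927 ≡ 3 (mod 4), so (1917/1927) = +(1927/1917).
Reduce top mod 1917: now compute (10/1917).
Pull out 2: since 1917 ≡ 5 (mod 8), (2/1917) = -1.
Reciprocity: 5 ≡ 1 and 1917 ≡ 1 (mod 4), so (5/1917) = +(1917/5).
Reduce top mod 5: now compute (2/5).
Pull out 2: since 5 ≡ 5 (mod 8), (2/5) = -1.
Reached (1/5) = 1. Collecting the sign flips along the way, the symbol is +1.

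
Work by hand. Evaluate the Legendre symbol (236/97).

-1

First reduce: 236 ≡ 42 (mod 97).
Pull out 2: since 97 ≡ 1 (mod 8), (2/97) = +1.
Reciprocity: 21 ≡ 1 and 97 ≡ 1 (mod 4), so (21/97) = +(97/21).
Reduce top mod 21: now compute (13/21).
Reciprocity: 13 ≡ 1 and 21 ≡ 1 (mod 4), so (13/21) = +(21/13).
Reduce top mod 13: now compute (8/13).
Pull out 2^3: since 13 ≡ 5 (mod 8), (2/13) = -1, so (2/13)^3 = -1.
Reached (1/13) = 1. Collecting the sign flips along the way, the symbol is -1.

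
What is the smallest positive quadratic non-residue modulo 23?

(2/23) = +1, so 2 is a residue.
(3/23) = +1, so 3 is a residue.
(4/23) = +1, so 4 is a residue.
(5/23) = −1, so 5 is the smallest positive non-residue mod 23.

5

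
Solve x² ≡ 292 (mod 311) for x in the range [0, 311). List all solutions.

Since 311 ≡ 3 (mod 4), a square root of 292 is 292^((311+1)/4) = 292^78 mod 311.
Repeated squaring: 292^2≡50, 292^4≡12, 292^8≡144, 292^16≡210, 292^32≡249, 292^64≡112 (mod 311).
292^78 = 292^(64+8+4+2) ≡ 35 (mod 311).
Check: 35² = 1225 ≡ 292 (mod 311). The two roots are 35 and 276.

35, 276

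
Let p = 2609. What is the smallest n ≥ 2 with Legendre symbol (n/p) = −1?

3

(2/2609) = +1, so 2 is a residue.
(3/2609) = −1, so 3 is the smallest positive non-residue mod 2609.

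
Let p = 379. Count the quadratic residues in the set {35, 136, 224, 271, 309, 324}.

4

(35/379) = -1 → non-residue.
(136/379) = +1 → QR.
(224/379) = +1 → QR.
(271/379) = +1 → QR.
(309/379) = -1 → non-residue.
(324/379) = +1 → QR.
Total quadratic residues among the 6: 4.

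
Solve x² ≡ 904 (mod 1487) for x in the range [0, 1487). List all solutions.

Since 1487 ≡ 3 (mod 4), a square root of 904 is 904^((1487+1)/4) = 904^372 mod 1487.
Repeated squaring: 904^2≡853, 904^4≡466, 904^8≡54, 904^16≡1429, 904^32≡390, 904^64≡426, 904^128≡62, 904^256≡870 (mod 1487).
904^372 = 904^(256+64+32+16+4) ≡ 824 (mod 1487).
Check: 824² = 678976 ≡ 904 (mod 1487). The two roots are 663 and 824.

663, 824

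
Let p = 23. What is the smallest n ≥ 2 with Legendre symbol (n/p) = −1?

(2/23) = +1, so 2 is a residue.
(3/23) = +1, so 3 is a residue.
(4/23) = +1, so 4 is a residue.
(5/23) = −1, so 5 is the smallest positive non-residue mod 23.

5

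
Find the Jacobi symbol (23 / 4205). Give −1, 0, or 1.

Reciprocity: 23 ≡ 3 and 4205 ≡ 1 (mod 4), so (23/4205) = +(4205/23).
Reduce top mod 23: now compute (19/23).
Reciprocity: 19 ≡ 3 and 23 ≡ 3 (mod 4), so (19/23) = −(23/19).
Reduce top mod 19: now compute (4/19).
Pull out 2^2: since 19 ≡ 3 (mod 8), (2/19) = -1, so (2/19)^2 = +1.
Reached (1/19) = 1. Collecting the sign flips along the way, the symbol is -1.

-1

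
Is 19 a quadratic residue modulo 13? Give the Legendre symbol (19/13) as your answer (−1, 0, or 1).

First reduce: 19 ≡ 6 (mod 13).
Pull out 2: since 13 ≡ 5 (mod 8), (2/13) = -1.
Reciprocity: 3 ≡ 3 and 13 ≡ 1 (mod 4), so (3/13) = +(13/3).
Reduce top mod 3: now compute (1/3).
Reached (1/3) = 1. Collecting the sign flips along the way, the symbol is -1.

-1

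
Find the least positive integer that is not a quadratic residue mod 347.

(2/347) = −1, so 2 is the smallest positive non-residue mod 347.

2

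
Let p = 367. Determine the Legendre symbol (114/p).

1

Euler's criterion: (114/367) ≡ 114^183 (mod 367).
114^2 ≡ 151 (mod 367)
114^4 ≡ 47 (mod 367)
114^8 ≡ 7 (mod 367)
114^16 ≡ 49 (mod 367)
114^32 ≡ 199 (mod 367)
114^64 ≡ 332 (mod 367)
114^128 ≡ 124 (mod 367)
114^183 = 114^(128+32+16+4+2+1) ≡ 1 (mod 367).
Result is 1, so (114/367) = 1.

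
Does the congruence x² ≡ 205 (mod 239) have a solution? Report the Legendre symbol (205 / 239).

-1

Reciprocity: 205 ≡ 1 and 239 ≡ 3 (mod 4), so (205/239) = +(239/205).
Reduce top mod 205: now compute (34/205).
Pull out 2: since 205 ≡ 5 (mod 8), (2/205) = -1.
Reciprocity: 17 ≡ 1 and 205 ≡ 1 (mod 4), so (17/205) = +(205/17).
Reduce top mod 17: now compute (1/17).
Reached (1/17) = 1. Collecting the sign flips along the way, the symbol is -1.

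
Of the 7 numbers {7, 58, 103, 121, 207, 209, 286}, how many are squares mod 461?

4

(7/461) = -1 → non-residue.
(58/461) = +1 → QR.
(103/461) = +1 → QR.
(121/461) = +1 → QR.
(207/461) = +1 → QR.
(209/461) = -1 → non-residue.
(286/461) = -1 → non-residue.
Total quadratic residues among the 7: 4.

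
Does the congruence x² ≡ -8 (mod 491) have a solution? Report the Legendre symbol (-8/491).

1

First reduce: -8 ≡ 483 (mod 491).
Reciprocity: 483 ≡ 3 and 491 ≡ 3 (mod 4), so (483/491) = −(491/483).
Reduce top mod 483: now compute (8/483).
Pull out 2^3: since 483 ≡ 3 (mod 8), (2/483) = -1, so (2/483)^3 = -1.
Reached (1/483) = 1. Collecting the sign flips along the way, the symbol is +1.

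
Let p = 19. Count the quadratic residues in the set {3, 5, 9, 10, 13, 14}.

2

(3/19) = -1 → non-residue.
(5/19) = +1 → QR.
(9/19) = +1 → QR.
(10/19) = -1 → non-residue.
(13/19) = -1 → non-residue.
(14/19) = -1 → non-residue.
Total quadratic residues among the 6: 2.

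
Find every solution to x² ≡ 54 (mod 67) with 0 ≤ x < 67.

11, 56

Since 67 ≡ 3 (mod 4), a square root of 54 is 54^((67+1)/4) = 54^17 mod 67.
Repeated squaring: 54^2≡35, 54^4≡19, 54^8≡26, 54^16≡6 (mod 67).
54^17 = 54^(16+1) ≡ 56 (mod 67).
Check: 56² = 3136 ≡ 54 (mod 67). The two roots are 11 and 56.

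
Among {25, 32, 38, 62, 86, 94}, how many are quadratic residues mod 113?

(25/113) = +1 → QR.
(32/113) = +1 → QR.
(38/113) = -1 → non-residue.
(62/113) = +1 → QR.
(86/113) = -1 → non-residue.
(94/113) = -1 → non-residue.
Total quadratic residues among the 6: 3.

3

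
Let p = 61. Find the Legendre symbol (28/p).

-1

Euler's criterion: (28/61) ≡ 28^30 (mod 61).
28^2 ≡ 52 (mod 61)
28^4 ≡ 20 (mod 61)
28^8 ≡ 34 (mod 61)
28^16 ≡ 58 (mod 61)
28^30 = 28^(16+8+4+2) ≡ 60 (mod 61).
Result is 60 ≡ −1, so (28/61) = −1.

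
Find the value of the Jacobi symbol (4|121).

Pull out 2^2: since 121 ≡ 1 (mod 8), (2/121) = +1, so (2/121)^2 = +1.
Reached (1/121) = 1. Collecting the sign flips along the way, the symbol is +1.

1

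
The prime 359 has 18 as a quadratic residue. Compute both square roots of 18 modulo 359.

57, 302

Since 359 ≡ 3 (mod 4), a square root of 18 is 18^((359+1)/4) = 18^90 mod 359.
Repeated squaring: 18^2≡324, 18^4≡148, 18^8≡5, 18^16≡25, 18^32≡266, 18^64≡33 (mod 359).
18^90 = 18^(64+16+8+2) ≡ 302 (mod 359).
Check: 302² = 91204 ≡ 18 (mod 359). The two roots are 57 and 302.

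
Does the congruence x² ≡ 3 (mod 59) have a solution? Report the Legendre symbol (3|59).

1

Reciprocity: 3 ≡ 3 and 59 ≡ 3 (mod 4), so (3/59) = −(59/3).
Reduce top mod 3: now compute (2/3).
Pull out 2: since 3 ≡ 3 (mod 8), (2/3) = -1.
Reached (1/3) = 1. Collecting the sign flips along the way, the symbol is +1.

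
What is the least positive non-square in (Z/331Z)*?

2

(2/331) = −1, so 2 is the smallest positive non-residue mod 331.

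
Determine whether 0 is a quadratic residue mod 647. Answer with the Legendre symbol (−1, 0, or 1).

0

Top reduces to 0: gcd > 1, so the symbol is 0.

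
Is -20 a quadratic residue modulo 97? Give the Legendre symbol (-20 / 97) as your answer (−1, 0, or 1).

-1

First reduce: -20 ≡ 77 (mod 97).
Reciprocity: 77 ≡ 1 and 97 ≡ 1 (mod 4), so (77/97) = +(97/77).
Reduce top mod 77: now compute (20/77).
Pull out 2^2: since 77 ≡ 5 (mod 8), (2/77) = -1, so (2/77)^2 = +1.
Reciprocity: 5 ≡ 1 and 77 ≡ 1 (mod 4), so (5/77) = +(77/5).
Reduce top mod 5: now compute (2/5).
Pull out 2: since 5 ≡ 5 (mod 8), (2/5) = -1.
Reached (1/5) = 1. Collecting the sign flips along the way, the symbol is -1.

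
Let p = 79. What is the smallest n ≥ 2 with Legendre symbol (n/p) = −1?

(2/79) = +1, so 2 is a residue.
(3/79) = −1, so 3 is the smallest positive non-residue mod 79.

3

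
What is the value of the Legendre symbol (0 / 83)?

0

Top reduces to 0: gcd > 1, so the symbol is 0.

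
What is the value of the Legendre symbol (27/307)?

-1

Reciprocity: 27 ≡ 3 and 307 ≡ 3 (mod 4), so (27/307) = −(307/27).
Reduce top mod 27: now compute (10/27).
Pull out 2: since 27 ≡ 3 (mod 8), (2/27) = -1.
Reciprocity: 5 ≡ 1 and 27 ≡ 3 (mod 4), so (5/27) = +(27/5).
Reduce top mod 5: now compute (2/5).
Pull out 2: since 5 ≡ 5 (mod 8), (2/5) = -1.
Reached (1/5) = 1. Collecting the sign flips along the way, the symbol is -1.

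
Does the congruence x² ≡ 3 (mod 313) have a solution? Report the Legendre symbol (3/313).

Reciprocity: 3 ≡ 3 and 313 ≡ 1 (mod 4), so (3/313) = +(313/3).
Reduce top mod 3: now compute (1/3).
Reached (1/3) = 1. Collecting the sign flips along the way, the symbol is +1.

1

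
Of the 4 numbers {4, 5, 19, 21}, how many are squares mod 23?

(4/23) = +1 → QR.
(5/23) = -1 → non-residue.
(19/23) = -1 → non-residue.
(21/23) = -1 → non-residue.
Total quadratic residues among the 4: 1.

1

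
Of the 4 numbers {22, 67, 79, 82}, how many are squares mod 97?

2

(22/97) = +1 → QR.
(67/97) = -1 → non-residue.
(79/97) = +1 → QR.
(82/97) = -1 → non-residue.
Total quadratic residues among the 4: 2.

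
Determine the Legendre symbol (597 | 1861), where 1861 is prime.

Reciprocity: 597 ≡ 1 and 1861 ≡ 1 (mod 4), so (597/1861) = +(1861/597).
Reduce top mod 597: now compute (70/597).
Pull out 2: since 597 ≡ 5 (mod 8), (2/597) = -1.
Reciprocity: 35 ≡ 3 and 597 ≡ 1 (mod 4), so (35/597) = +(597/35).
Reduce top mod 35: now compute (2/35).
Pull out 2: since 35 ≡ 3 (mod 8), (2/35) = -1.
Reached (1/35) = 1. Collecting the sign flips along the way, the symbol is +1.

1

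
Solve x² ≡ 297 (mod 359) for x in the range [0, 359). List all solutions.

80, 279

Since 359 ≡ 3 (mod 4), a square root of 297 is 297^((359+1)/4) = 297^90 mod 359.
Repeated squaring: 297^2≡254, 297^4≡255, 297^8≡46, 297^16≡321, 297^32≡8, 297^64≡64 (mod 359).
297^90 = 297^(64+16+8+2) ≡ 80 (mod 359).
Check: 80² = 6400 ≡ 297 (mod 359). The two roots are 80 and 279.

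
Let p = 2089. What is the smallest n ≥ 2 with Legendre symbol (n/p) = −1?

(2/2089) = +1, so 2 is a residue.
(3/2089) = +1, so 3 is a residue.
(4/2089) = +1, so 4 is a residue.
(5/2089) = +1, so 5 is a residue.
(6/2089) = +1, so 6 is a residue.
(7/2089) = −1, so 7 is the smallest positive non-residue mod 2089.

7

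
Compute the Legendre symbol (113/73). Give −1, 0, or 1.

First reduce: 113 ≡ 40 (mod 73).
Pull out 2^3: since 73 ≡ 1 (mod 8), (2/73) = +1, so (2/73)^3 = +1.
Reciprocity: 5 ≡ 1 and 73 ≡ 1 (mod 4), so (5/73) = +(73/5).
Reduce top mod 5: now compute (3/5).
Reciprocity: 3 ≡ 3 and 5 ≡ 1 (mod 4), so (3/5) = +(5/3).
Reduce top mod 3: now compute (2/3).
Pull out 2: since 3 ≡ 3 (mod 8), (2/3) = -1.
Reached (1/3) = 1. Collecting the sign flips along the way, the symbol is -1.

-1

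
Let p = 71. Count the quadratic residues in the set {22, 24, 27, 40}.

(22/71) = -1 → non-residue.
(24/71) = +1 → QR.
(27/71) = +1 → QR.
(40/71) = +1 → QR.
Total quadratic residues among the 4: 3.

3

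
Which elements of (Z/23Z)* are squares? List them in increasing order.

1, 2, 3, 4, 6, 8, 9, 12, 13, 16, 18

Square k = 1,…,11 (k and 23−k give the same square):
1²=1, 2²=4, 3²=9, 4²=16, 5²≡2, 6²≡13, 7²≡3, 8²≡18, 9²≡12, 10²≡8, 11²≡6 (mod 23).
So the quadratic residues mod 23 are {1, 2, 3, 4, 6, 8, 9, 12, 13, 16, 18}.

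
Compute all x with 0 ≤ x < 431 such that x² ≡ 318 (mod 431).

Since 431 ≡ 3 (mod 4), a square root of 318 is 318^((431+1)/4) = 318^108 mod 431.
Repeated squaring: 318^2≡270, 318^4≡61, 318^8≡273, 318^16≡397, 318^32≡294, 318^64≡236 (mod 431).
318^108 = 318^(64+32+8+4) ≡ 230 (mod 431).
Check: 230² = 52900 ≡ 318 (mod 431). The two roots are 201 and 230.

201, 230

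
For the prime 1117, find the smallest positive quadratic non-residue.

2

(2/1117) = −1, so 2 is the smallest positive non-residue mod 1117.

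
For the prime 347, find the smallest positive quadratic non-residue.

2

(2/347) = −1, so 2 is the smallest positive non-residue mod 347.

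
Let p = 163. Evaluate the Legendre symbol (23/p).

Reciprocity: 23 ≡ 3 and 163 ≡ 3 (mod 4), so (23/163) = −(163/23).
Reduce top mod 23: now compute (2/23).
Pull out 2: since 23 ≡ 7 (mod 8), (2/23) = +1.
Reached (1/23) = 1. Collecting the sign flips along the way, the symbol is -1.

-1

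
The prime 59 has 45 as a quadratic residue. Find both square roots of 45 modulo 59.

Since 59 ≡ 3 (mod 4), a square root of 45 is 45^((59+1)/4) = 45^15 mod 59.
Repeated squaring: 45^2≡19, 45^4≡7, 45^8≡49 (mod 59).
45^15 = 45^(8+4+2+1) ≡ 35 (mod 59).
Check: 35² = 1225 ≡ 45 (mod 59). The two roots are 24 and 35.

24, 35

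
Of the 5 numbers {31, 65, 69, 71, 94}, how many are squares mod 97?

(31/97) = +1 → QR.
(65/97) = +1 → QR.
(69/97) = -1 → non-residue.
(71/97) = -1 → non-residue.
(94/97) = +1 → QR.
Total quadratic residues among the 5: 3.

3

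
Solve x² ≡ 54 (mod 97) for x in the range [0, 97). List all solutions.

32, 65

97 ≡ 1 (mod 4), so we find a root by search.
Trying successive values, 32² = 1024 ≡ 54 (mod 97). The other root is 97 − 32 = 65.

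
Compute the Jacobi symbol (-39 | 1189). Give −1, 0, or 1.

-1

First reduce: -39 ≡ 1150 (mod 1189).
Pull out 2: since 1189 ≡ 5 (mod 8), (2/1189) = -1.
Reciprocity: 575 ≡ 3 and 1189 ≡ 1 (mod 4), so (575/1189) = +(1189/575).
Reduce top mod 575: now compute (39/575).
Reciprocity: 39 ≡ 3 and 575 ≡ 3 (mod 4), so (39/575) = −(575/39).
Reduce top mod 39: now compute (29/39).
Reciprocity: 29 ≡ 1 and 39 ≡ 3 (mod 4), so (29/39) = +(39/29).
Reduce top mod 29: now compute (10/29).
Pull out 2: since 29 ≡ 5 (mod 8), (2/29) = -1.
Reciprocity: 5 ≡ 1 and 29 ≡ 1 (mod 4), so (5/29) = +(29/5).
Reduce top mod 5: now compute (4/5).
Pull out 2^2: since 5 ≡ 5 (mod 8), (2/5) = -1, so (2/5)^2 = +1.
Reached (1/5) = 1. Collecting the sign flips along the way, the symbol is -1.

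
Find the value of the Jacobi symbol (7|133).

0

Reciprocity: 7 ≡ 3 and 133 ≡ 1 (mod 4), so (7/133) = +(133/7).
Reduce top mod 7: now compute (0/7).
Top reduces to 0: gcd > 1, so the symbol is 0.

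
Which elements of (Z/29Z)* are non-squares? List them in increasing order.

Square k = 1,…,14 (k and 29−k give the same square):
1²=1, 2²=4, 3²=9, 4²=16, 5²=25, 6²≡7, 7²≡20, 8²≡6, 9²≡23, 10²≡13, 11²≡5, 12²≡28, 13²≡24, 14²≡22 (mod 29).
The residues are {1, 4, 5, 6, 7, 9, 13, 16, 20, 22, 23, 24, 25, 28}; the non-residues are the remaining 14 nonzero classes.

2,3,8,10,11,12,14,15,17,18,19,21,26,27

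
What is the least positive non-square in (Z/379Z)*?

2

(2/379) = −1, so 2 is the smallest positive non-residue mod 379.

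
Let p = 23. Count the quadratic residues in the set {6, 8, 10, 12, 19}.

3

(6/23) = +1 → QR.
(8/23) = +1 → QR.
(10/23) = -1 → non-residue.
(12/23) = +1 → QR.
(19/23) = -1 → non-residue.
Total quadratic residues among the 5: 3.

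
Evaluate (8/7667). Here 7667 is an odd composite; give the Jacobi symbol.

-1

Pull out 2^3: since 7667 ≡ 3 (mod 8), (2/7667) = -1, so (2/7667)^3 = -1.
Reached (1/7667) = 1. Collecting the sign flips along the way, the symbol is -1.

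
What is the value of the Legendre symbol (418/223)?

-1

Euler's criterion: (418/223) ≡ 195^111 (mod 223).
195^2 ≡ 115 (mod 223)
195^4 ≡ 68 (mod 223)
195^8 ≡ 164 (mod 223)
195^16 ≡ 136 (mod 223)
195^32 ≡ 210 (mod 223)
195^64 ≡ 169 (mod 223)
195^111 = 195^(64+32+8+4+2+1) ≡ 222 (mod 223).
Result is 222 ≡ −1, so (418/223) = −1.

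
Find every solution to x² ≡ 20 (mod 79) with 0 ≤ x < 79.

Since 79 ≡ 3 (mod 4), a square root of 20 is 20^((79+1)/4) = 20^20 mod 79.
Repeated squaring: 20^2≡5, 20^4≡25, 20^8≡72, 20^16≡49 (mod 79).
20^20 = 20^(16+4) ≡ 40 (mod 79).
Check: 40² = 1600 ≡ 20 (mod 79). The two roots are 39 and 40.

39, 40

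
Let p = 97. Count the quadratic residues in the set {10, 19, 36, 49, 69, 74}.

2

(10/97) = -1 → non-residue.
(19/97) = -1 → non-residue.
(36/97) = +1 → QR.
(49/97) = +1 → QR.
(69/97) = -1 → non-residue.
(74/97) = -1 → non-residue.
Total quadratic residues among the 6: 2.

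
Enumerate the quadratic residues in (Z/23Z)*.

Square k = 1,…,11 (k and 23−k give the same square):
1²=1, 2²=4, 3²=9, 4²=16, 5²≡2, 6²≡13, 7²≡3, 8²≡18, 9²≡12, 10²≡8, 11²≡6 (mod 23).
So the quadratic residues mod 23 are {1, 2, 3, 4, 6, 8, 9, 12, 13, 16, 18}.

1 2 3 4 6 8 9 12 13 16 18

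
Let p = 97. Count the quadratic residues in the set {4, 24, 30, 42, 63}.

2

(4/97) = +1 → QR.
(24/97) = +1 → QR.
(30/97) = -1 → non-residue.
(42/97) = -1 → non-residue.
(63/97) = -1 → non-residue.
Total quadratic residues among the 5: 2.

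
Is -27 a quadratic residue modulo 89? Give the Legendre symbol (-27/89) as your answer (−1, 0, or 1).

-1

First reduce: -27 ≡ 62 (mod 89).
Pull out 2: since 89 ≡ 1 (mod 8), (2/89) = +1.
Reciprocity: 31 ≡ 3 and 89 ≡ 1 (mod 4), so (31/89) = +(89/31).
Reduce top mod 31: now compute (27/31).
Reciprocity: 27 ≡ 3 and 31 ≡ 3 (mod 4), so (27/31) = −(31/27).
Reduce top mod 27: now compute (4/27).
Pull out 2^2: since 27 ≡ 3 (mod 8), (2/27) = -1, so (2/27)^2 = +1.
Reached (1/27) = 1. Collecting the sign flips along the way, the symbol is -1.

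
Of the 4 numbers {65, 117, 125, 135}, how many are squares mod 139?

(65/139) = +1 → QR.
(117/139) = +1 → QR.
(125/139) = +1 → QR.
(135/139) = -1 → non-residue.
Total quadratic residues among the 4: 3.

3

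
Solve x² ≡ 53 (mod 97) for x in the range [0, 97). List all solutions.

97 ≡ 1 (mod 4), so we find a root by search.
Trying successive values, 21² = 441 ≡ 53 (mod 97). The other root is 97 − 21 = 76.

21, 76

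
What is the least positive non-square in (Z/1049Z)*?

3

(2/1049) = +1, so 2 is a residue.
(3/1049) = −1, so 3 is the smallest positive non-residue mod 1049.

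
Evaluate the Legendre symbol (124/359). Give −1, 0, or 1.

Euler's criterion: (124/359) ≡ 124^179 (mod 359).
124^2 ≡ 298 (mod 359)
124^4 ≡ 131 (mod 359)
124^8 ≡ 288 (mod 359)
124^16 ≡ 15 (mod 359)
124^32 ≡ 225 (mod 359)
124^64 ≡ 6 (mod 359)
124^128 ≡ 36 (mod 359)
124^179 = 124^(128+32+16+2+1) ≡ 358 (mod 359).
Result is 358 ≡ −1, so (124/359) = −1.

-1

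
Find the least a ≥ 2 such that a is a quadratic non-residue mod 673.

(2/673) = +1, so 2 is a residue.
(3/673) = +1, so 3 is a residue.
(4/673) = +1, so 4 is a residue.
(5/673) = −1, so 5 is the smallest positive non-residue mod 673.

5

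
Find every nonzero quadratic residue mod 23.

Square k = 1,…,11 (k and 23−k give the same square):
1²=1, 2²=4, 3²=9, 4²=16, 5²≡2, 6²≡13, 7²≡3, 8²≡18, 9²≡12, 10²≡8, 11²≡6 (mod 23).
So the quadratic residues mod 23 are {1, 2, 3, 4, 6, 8, 9, 12, 13, 16, 18}.

1 2 3 4 6 8 9 12 13 16 18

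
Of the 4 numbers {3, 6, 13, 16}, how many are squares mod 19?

2

(3/19) = -1 → non-residue.
(6/19) = +1 → QR.
(13/19) = -1 → non-residue.
(16/19) = +1 → QR.
Total quadratic residues among the 4: 2.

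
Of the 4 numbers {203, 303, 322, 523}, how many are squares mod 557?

2

(203/557) = +1 → QR.
(303/557) = -1 → non-residue.
(322/557) = +1 → QR.
(523/557) = -1 → non-residue.
Total quadratic residues among the 4: 2.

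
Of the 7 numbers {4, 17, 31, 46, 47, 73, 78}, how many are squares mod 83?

4

(4/83) = +1 → QR.
(17/83) = +1 → QR.
(31/83) = +1 → QR.
(46/83) = -1 → non-residue.
(47/83) = -1 → non-residue.
(73/83) = -1 → non-residue.
(78/83) = +1 → QR.
Total quadratic residues among the 7: 4.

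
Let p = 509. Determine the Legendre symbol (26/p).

Pull out 2: since 509 ≡ 5 (mod 8), (2/509) = -1.
Reciprocity: 13 ≡ 1 and 509 ≡ 1 (mod 4), so (13/509) = +(509/13).
Reduce top mod 13: now compute (2/13).
Pull out 2: since 13 ≡ 5 (mod 8), (2/13) = -1.
Reached (1/13) = 1. Collecting the sign flips along the way, the symbol is +1.

1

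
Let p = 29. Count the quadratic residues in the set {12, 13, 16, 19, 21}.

2

(12/29) = -1 → non-residue.
(13/29) = +1 → QR.
(16/29) = +1 → QR.
(19/29) = -1 → non-residue.
(21/29) = -1 → non-residue.
Total quadratic residues among the 5: 2.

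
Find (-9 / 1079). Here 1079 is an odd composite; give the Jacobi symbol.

First reduce: -9 ≡ 1070 (mod 1079).
Pull out 2: since 1079 ≡ 7 (mod 8), (2/1079) = +1.
Reciprocity: 535 ≡ 3 and 1079 ≡ 3 (mod 4), so (535/1079) = −(1079/535).
Reduce top mod 535: now compute (9/535).
Reciprocity: 9 ≡ 1 and 535 ≡ 3 (mod 4), so (9/535) = +(535/9).
Reduce top mod 9: now compute (4/9).
Pull out 2^2: since 9 ≡ 1 (mod 8), (2/9) = +1, so (2/9)^2 = +1.
Reached (1/9) = 1. Collecting the sign flips along the way, the symbol is -1.

-1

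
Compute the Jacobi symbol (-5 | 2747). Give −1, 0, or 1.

First reduce: -5 ≡ 2742 (mod 2747).
Pull out 2: since 2747 ≡ 3 (mod 8), (2/2747) = -1.
Reciprocity: 1371 ≡ 3 and 2747 ≡ 3 (mod 4), so (1371/2747) = −(2747/1371).
Reduce top mod 1371: now compute (5/1371).
Reciprocity: 5 ≡ 1 and 1371 ≡ 3 (mod 4), so (5/1371) = +(1371/5).
Reduce top mod 5: now compute (1/5).
Reached (1/5) = 1. Collecting the sign flips along the way, the symbol is +1.

1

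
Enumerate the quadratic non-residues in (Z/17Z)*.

3, 5, 6, 7, 10, 11, 12, 14

Square k = 1,…,8 (k and 17−k give the same square):
1²=1, 2²=4, 3²=9, 4²=16, 5²≡8, 6²≡2, 7²≡15, 8²≡13 (mod 17).
The residues are {1, 2, 4, 8, 9, 13, 15, 16}; the non-residues are the remaining 8 nonzero classes.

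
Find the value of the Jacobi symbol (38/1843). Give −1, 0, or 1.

0

Pull out 2: since 1843 ≡ 3 (mod 8), (2/1843) = -1.
Reciprocity: 19 ≡ 3 and 1843 ≡ 3 (mod 4), so (19/1843) = −(1843/19).
Reduce top mod 19: now compute (0/19).
Top reduces to 0: gcd > 1, so the symbol is 0.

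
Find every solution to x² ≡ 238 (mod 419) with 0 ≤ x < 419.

186, 233

Since 419 ≡ 3 (mod 4), a square root of 238 is 238^((419+1)/4) = 238^105 mod 419.
Repeated squaring: 238^2≡79, 238^4≡375, 238^8≡260, 238^16≡141, 238^32≡188, 238^64≡148 (mod 419).
238^105 = 238^(64+32+8+1) ≡ 186 (mod 419).
Check: 186² = 34596 ≡ 238 (mod 419). The two roots are 186 and 233.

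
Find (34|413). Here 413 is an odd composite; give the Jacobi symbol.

Pull out 2: since 413 ≡ 5 (mod 8), (2/413) = -1.
Reciprocity: 17 ≡ 1 and 413 ≡ 1 (mod 4), so (17/413) = +(413/17).
Reduce top mod 17: now compute (5/17).
Reciprocity: 5 ≡ 1 and 17 ≡ 1 (mod 4), so (5/17) = +(17/5).
Reduce top mod 5: now compute (2/5).
Pull out 2: since 5 ≡ 5 (mod 8), (2/5) = -1.
Reached (1/5) = 1. Collecting the sign flips along the way, the symbol is +1.

1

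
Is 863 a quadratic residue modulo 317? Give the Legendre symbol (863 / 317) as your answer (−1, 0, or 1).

Euler's criterion: (863/317) ≡ 229^158 (mod 317).
229^2 ≡ 136 (mod 317)
229^4 ≡ 110 (mod 317)
229^8 ≡ 54 (mod 317)
229^16 ≡ 63 (mod 317)
229^32 ≡ 165 (mod 317)
229^64 ≡ 280 (mod 317)
229^128 ≡ 101 (mod 317)
229^158 = 229^(128+16+8+4+2) ≡ 316 (mod 317).
Result is 316 ≡ −1, so (863/317) = −1.

-1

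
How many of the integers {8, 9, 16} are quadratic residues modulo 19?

(8/19) = -1 → non-residue.
(9/19) = +1 → QR.
(16/19) = +1 → QR.
Total quadratic residues among the 3: 2.

2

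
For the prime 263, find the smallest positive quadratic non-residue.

5

(2/263) = +1, so 2 is a residue.
(3/263) = +1, so 3 is a residue.
(4/263) = +1, so 4 is a residue.
(5/263) = −1, so 5 is the smallest positive non-residue mod 263.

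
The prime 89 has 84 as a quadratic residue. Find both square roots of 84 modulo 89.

89 ≡ 1 (mod 4), so we find a root by search.
Trying successive values, 23² = 529 ≡ 84 (mod 89). The other root is 89 − 23 = 66.

23, 66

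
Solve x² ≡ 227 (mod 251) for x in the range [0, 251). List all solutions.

27, 224

Since 251 ≡ 3 (mod 4), a square root of 227 is 227^((251+1)/4) = 227^63 mod 251.
Repeated squaring: 227^2≡74, 227^4≡205, 227^8≡108, 227^16≡118, 227^32≡119 (mod 251).
227^63 = 227^(32+16+8+4+2+1) ≡ 27 (mod 251).
Check: 27² = 729 ≡ 227 (mod 251). The two roots are 27 and 224.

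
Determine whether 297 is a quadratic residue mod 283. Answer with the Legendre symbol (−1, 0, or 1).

-1

Euler's criterion: (297/283) ≡ 14^141 (mod 283).
14^2 ≡ 196 (mod 283)
14^4 ≡ 211 (mod 283)
14^8 ≡ 90 (mod 283)
14^16 ≡ 176 (mod 283)
14^32 ≡ 129 (mod 283)
14^64 ≡ 227 (mod 283)
14^128 ≡ 23 (mod 283)
14^141 = 14^(128+8+4+1) ≡ 282 (mod 283).
Result is 282 ≡ −1, so (297/283) = −1.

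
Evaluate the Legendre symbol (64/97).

Euler's criterion: (64/97) ≡ 64^48 (mod 97).
64^2 ≡ 22 (mod 97)
64^4 ≡ 96 (mod 97)
64^8 ≡ 1 (mod 97)
64^16 ≡ 1 (mod 97)
64^32 ≡ 1 (mod 97)
64^48 = 64^(32+16) ≡ 1 (mod 97).
Result is 1, so (64/97) = 1.

1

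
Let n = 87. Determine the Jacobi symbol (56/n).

Pull out 2^3: since 87 ≡ 7 (mod 8), (2/87) = +1, so (2/87)^3 = +1.
Reciprocity: 7 ≡ 3 and 87 ≡ 3 (mod 4), so (7/87) = −(87/7).
Reduce top mod 7: now compute (3/7).
Reciprocity: 3 ≡ 3 and 7 ≡ 3 (mod 4), so (3/7) = −(7/3).
Reduce top mod 3: now compute (1/3).
Reached (1/3) = 1. Collecting the sign flips along the way, the symbol is +1.

1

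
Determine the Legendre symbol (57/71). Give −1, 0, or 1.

Reciprocity: 57 ≡ 1 and 71 ≡ 3 (mod 4), so (57/71) = +(71/57).
Reduce top mod 57: now compute (14/57).
Pull out 2: since 57 ≡ 1 (mod 8), (2/57) = +1.
Reciprocity: 7 ≡ 3 and 57 ≡ 1 (mod 4), so (7/57) = +(57/7).
Reduce top mod 7: now compute (1/7).
Reached (1/7) = 1. Collecting the sign flips along the way, the symbol is +1.

1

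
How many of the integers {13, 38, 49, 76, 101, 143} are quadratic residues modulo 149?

(13/149) = -1 → non-residue.
(38/149) = -1 → non-residue.
(49/149) = +1 → QR.
(76/149) = +1 → QR.
(101/149) = -1 → non-residue.
(143/149) = +1 → QR.
Total quadratic residues among the 6: 3.

3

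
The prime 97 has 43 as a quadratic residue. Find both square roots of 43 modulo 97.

97 ≡ 1 (mod 4), so we find a root by search.
Trying successive values, 25² = 625 ≡ 43 (mod 97). The other root is 97 − 25 = 72.

25, 72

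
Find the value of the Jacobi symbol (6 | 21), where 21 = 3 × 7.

0

Pull out 2: since 21 ≡ 5 (mod 8), (2/21) = -1.
Reciprocity: 3 ≡ 3 and 21 ≡ 1 (mod 4), so (3/21) = +(21/3).
Reduce top mod 3: now compute (0/3).
Top reduces to 0: gcd > 1, so the symbol is 0.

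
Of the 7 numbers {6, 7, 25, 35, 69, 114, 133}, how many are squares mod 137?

4

(6/137) = -1 → non-residue.
(7/137) = +1 → QR.
(25/137) = +1 → QR.
(35/137) = -1 → non-residue.
(69/137) = +1 → QR.
(114/137) = -1 → non-residue.
(133/137) = +1 → QR.
Total quadratic residues among the 7: 4.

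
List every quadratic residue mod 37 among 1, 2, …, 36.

1, 3, 4, 7, 9, 10, 11, 12, 16, 21, 25, 26, 27, 28, 30, 33, 34, 36

Square k = 1,…,18 (k and 37−k give the same square):
1²=1, 2²=4, 3²=9, 4²=16, 5²=25, 6²=36, 7²≡12, 8²≡27, 9²≡7, 10²≡26, 11²≡10, 12²≡33, 13²≡21, 14²≡11, 15²≡3, 16²≡34, 17²≡30, 18²≡28 (mod 37).
So the quadratic residues mod 37 are {1, 3, 4, 7, 9, 10, 11, 12, 16, 21, 25, 26, 27, 28, 30, 33, 34, 36}.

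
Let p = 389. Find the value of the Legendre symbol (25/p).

Reciprocity: 25 ≡ 1 and 389 ≡ 1 (mod 4), so (25/389) = +(389/25).
Reduce top mod 25: now compute (14/25).
Pull out 2: since 25 ≡ 1 (mod 8), (2/25) = +1.
Reciprocity: 7 ≡ 3 and 25 ≡ 1 (mod 4), so (7/25) = +(25/7).
Reduce top mod 7: now compute (4/7).
Pull out 2^2: since 7 ≡ 7 (mod 8), (2/7) = +1, so (2/7)^2 = +1.
Reached (1/7) = 1. Collecting the sign flips along the way, the symbol is +1.

1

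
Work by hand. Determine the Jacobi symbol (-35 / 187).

First reduce: -35 ≡ 152 (mod 187).
Pull out 2^3: since 187 ≡ 3 (mod 8), (2/187) = -1, so (2/187)^3 = -1.
Reciprocity: 19 ≡ 3 and 187 ≡ 3 (mod 4), so (19/187) = −(187/19).
Reduce top mod 19: now compute (16/19).
Pull out 2^4: since 19 ≡ 3 (mod 8), (2/19) = -1, so (2/19)^4 = +1.
Reached (1/19) = 1. Collecting the sign flips along the way, the symbol is +1.

1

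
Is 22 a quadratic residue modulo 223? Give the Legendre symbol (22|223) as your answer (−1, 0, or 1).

Pull out 2: since 223 ≡ 7 (mod 8), (2/223) = +1.
Reciprocity: 11 ≡ 3 and 223 ≡ 3 (mod 4), so (11/223) = −(223/11).
Reduce top mod 11: now compute (3/11).
Reciprocity: 3 ≡ 3 and 11 ≡ 3 (mod 4), so (3/11) = −(11/3).
Reduce top mod 3: now compute (2/3).
Pull out 2: since 3 ≡ 3 (mod 8), (2/3) = -1.
Reached (1/3) = 1. Collecting the sign flips along the way, the symbol is -1.

-1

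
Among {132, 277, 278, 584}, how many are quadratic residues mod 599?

(132/599) = -1 → non-residue.
(277/599) = -1 → non-residue.
(278/599) = +1 → QR.
(584/599) = -1 → non-residue.
Total quadratic residues among the 4: 1.

1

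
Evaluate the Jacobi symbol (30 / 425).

0

Pull out 2: since 425 ≡ 1 (mod 8), (2/425) = +1.
Reciprocity: 15 ≡ 3 and 425 ≡ 1 (mod 4), so (15/425) = +(425/15).
Reduce top mod 15: now compute (5/15).
Reciprocity: 5 ≡ 1 and 15 ≡ 3 (mod 4), so (5/15) = +(15/5).
Reduce top mod 5: now compute (0/5).
Top reduces to 0: gcd > 1, so the symbol is 0.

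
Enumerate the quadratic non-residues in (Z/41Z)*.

Square k = 1,…,20 (k and 41−k give the same square):
1²=1, 2²=4, 3²=9, 4²=16, 5²=25, 6²=36, 7²≡8, 8²≡23, 9²≡40, 10²≡18, 11²≡39, 12²≡21, 13²≡5, 14²≡32, 15²≡20, 16²≡10, 17²≡2, 18²≡37, 19²≡33, 20²≡31 (mod 41).
The residues are {1, 2, 4, 5, 8, 9, 10, 16, 18, 20, 21, 23, 25, 31, 32, 33, 36, 37, 39, 40}; the non-residues are the remaining 20 nonzero classes.

3,6,7,11,12,13,14,15,17,19,22,24,26,27,28,29,30,34,35,38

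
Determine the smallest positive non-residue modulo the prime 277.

2

(2/277) = −1, so 2 is the smallest positive non-residue mod 277.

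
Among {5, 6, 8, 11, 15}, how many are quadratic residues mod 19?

3

(5/19) = +1 → QR.
(6/19) = +1 → QR.
(8/19) = -1 → non-residue.
(11/19) = +1 → QR.
(15/19) = -1 → non-residue.
Total quadratic residues among the 5: 3.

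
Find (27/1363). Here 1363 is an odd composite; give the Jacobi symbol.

Reciprocity: 27 ≡ 3 and 1363 ≡ 3 (mod 4), so (27/1363) = −(1363/27).
Reduce top mod 27: now compute (13/27).
Reciprocity: 13 ≡ 1 and 27 ≡ 3 (mod 4), so (13/27) = +(27/13).
Reduce top mod 13: now compute (1/13).
Reached (1/13) = 1. Collecting the sign flips along the way, the symbol is -1.

-1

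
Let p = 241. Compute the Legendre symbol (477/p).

1

Euler's criterion: (477/241) ≡ 236^120 (mod 241).
236^2 ≡ 25 (mod 241)
236^4 ≡ 143 (mod 241)
236^8 ≡ 205 (mod 241)
236^16 ≡ 91 (mod 241)
236^32 ≡ 87 (mod 241)
236^64 ≡ 98 (mod 241)
236^120 = 236^(64+32+16+8) ≡ 1 (mod 241).
Result is 1, so (477/241) = 1.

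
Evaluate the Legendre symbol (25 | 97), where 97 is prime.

Reciprocity: 25 ≡ 1 and 97 ≡ 1 (mod 4), so (25/97) = +(97/25).
Reduce top mod 25: now compute (22/25).
Pull out 2: since 25 ≡ 1 (mod 8), (2/25) = +1.
Reciprocity: 11 ≡ 3 and 25 ≡ 1 (mod 4), so (11/25) = +(25/11).
Reduce top mod 11: now compute (3/11).
Reciprocity: 3 ≡ 3 and 11 ≡ 3 (mod 4), so (3/11) = −(11/3).
Reduce top mod 3: now compute (2/3).
Pull out 2: since 3 ≡ 3 (mod 8), (2/3) = -1.
Reached (1/3) = 1. Collecting the sign flips along the way, the symbol is +1.

1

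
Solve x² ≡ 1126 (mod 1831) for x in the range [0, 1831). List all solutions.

289, 1542

Since 1831 ≡ 3 (mod 4), a square root of 1126 is 1126^((1831+1)/4) = 1126^458 mod 1831.
Repeated squaring: 1126^2≡824, 1126^4≡1506, 1126^8≡1258, 1126^16≡580, 1126^32≡1327, 1126^64≡1338, 1126^128≡1357, 1126^256≡1294 (mod 1831).
1126^458 = 1126^(256+128+64+8+2) ≡ 289 (mod 1831).
Check: 289² = 83521 ≡ 1126 (mod 1831). The two roots are 289 and 1542.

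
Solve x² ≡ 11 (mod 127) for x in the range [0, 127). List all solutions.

30, 97

Since 127 ≡ 3 (mod 4), a square root of 11 is 11^((127+1)/4) = 11^32 mod 127.
Repeated squaring: 11^2≡121, 11^4≡36, 11^8≡26, 11^16≡41, 11^32≡30 (mod 127).
11^32 = 11^(32) ≡ 30 (mod 127).
Check: 30² = 900 ≡ 11 (mod 127). The two roots are 30 and 97.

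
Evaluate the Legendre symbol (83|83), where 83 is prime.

First reduce: 83 ≡ 0 (mod 83).
Top reduces to 0: gcd > 1, so the symbol is 0.

0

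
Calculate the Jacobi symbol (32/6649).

Pull out 2^5: since 6649 ≡ 1 (mod 8), (2/6649) = +1, so (2/6649)^5 = +1.
Reached (1/6649) = 1. Collecting the sign flips along the way, the symbol is +1.

1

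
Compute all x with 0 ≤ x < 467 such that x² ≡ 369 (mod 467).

Since 467 ≡ 3 (mod 4), a square root of 369 is 369^((467+1)/4) = 369^117 mod 467.
Repeated squaring: 369^2≡264, 369^4≡113, 369^8≡160, 369^16≡382, 369^32≡220, 369^64≡299 (mod 467).
369^117 = 369^(64+32+16+4+1) ≡ 52 (mod 467).
Check: 52² = 2704 ≡ 369 (mod 467). The two roots are 52 and 415.

52, 415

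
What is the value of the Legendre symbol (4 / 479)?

Pull out 2^2: since 479 ≡ 7 (mod 8), (2/479) = +1, so (2/479)^2 = +1.
Reached (1/479) = 1. Collecting the sign flips along the way, the symbol is +1.

1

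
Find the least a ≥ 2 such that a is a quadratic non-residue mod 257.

3

(2/257) = +1, so 2 is a residue.
(3/257) = −1, so 3 is the smallest positive non-residue mod 257.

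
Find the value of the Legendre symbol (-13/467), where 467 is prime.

Euler's criterion: (-13/467) ≡ 454^233 (mod 467).
454^2 ≡ 169 (mod 467)
454^4 ≡ 74 (mod 467)
454^8 ≡ 339 (mod 467)
454^16 ≡ 39 (mod 467)
454^32 ≡ 120 (mod 467)
454^64 ≡ 390 (mod 467)
454^128 ≡ 325 (mod 467)
454^233 = 454^(128+64+32+8+1) ≡ 466 (mod 467).
Result is 466 ≡ −1, so (-13/467) = −1.

-1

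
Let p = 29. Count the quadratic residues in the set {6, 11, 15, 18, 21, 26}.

(6/29) = +1 → QR.
(11/29) = -1 → non-residue.
(15/29) = -1 → non-residue.
(18/29) = -1 → non-residue.
(21/29) = -1 → non-residue.
(26/29) = -1 → non-residue.
Total quadratic residues among the 6: 1.

1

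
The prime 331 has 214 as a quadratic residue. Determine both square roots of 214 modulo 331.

Since 331 ≡ 3 (mod 4), a square root of 214 is 214^((331+1)/4) = 214^83 mod 331.
Repeated squaring: 214^2≡118, 214^4≡22, 214^8≡153, 214^16≡239, 214^32≡189, 214^64≡304 (mod 331).
214^83 = 214^(64+16+2+1) ≡ 144 (mod 331).
Check: 144² = 20736 ≡ 214 (mod 331). The two roots are 144 and 187.

144, 187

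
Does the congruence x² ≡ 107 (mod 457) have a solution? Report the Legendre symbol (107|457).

Euler's criterion: (107/457) ≡ 107^228 (mod 457).
107^2 ≡ 24 (mod 457)
107^4 ≡ 119 (mod 457)
107^8 ≡ 451 (mod 457)
107^16 ≡ 36 (mod 457)
107^32 ≡ 382 (mod 457)
107^64 ≡ 141 (mod 457)
107^128 ≡ 230 (mod 457)
107^228 = 107^(128+64+32+4) ≡ 1 (mod 457).
Result is 1, so (107/457) = 1.

1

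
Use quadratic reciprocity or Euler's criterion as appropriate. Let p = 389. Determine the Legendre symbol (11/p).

1

Reciprocity: 11 ≡ 3 and 389 ≡ 1 (mod 4), so (11/389) = +(389/11).
Reduce top mod 11: now compute (4/11).
Pull out 2^2: since 11 ≡ 3 (mod 8), (2/11) = -1, so (2/11)^2 = +1.
Reached (1/11) = 1. Collecting the sign flips along the way, the symbol is +1.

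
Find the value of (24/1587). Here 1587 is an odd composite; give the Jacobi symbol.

0

Pull out 2^3: since 1587 ≡ 3 (mod 8), (2/1587) = -1, so (2/1587)^3 = -1.
Reciprocity: 3 ≡ 3 and 1587 ≡ 3 (mod 4), so (3/1587) = −(1587/3).
Reduce top mod 3: now compute (0/3).
Top reduces to 0: gcd > 1, so the symbol is 0.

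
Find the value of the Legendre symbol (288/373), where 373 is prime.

Pull out 2^5: since 373 ≡ 5 (mod 8), (2/373) = -1, so (2/373)^5 = -1.
Reciprocity: 9 ≡ 1 and 373 ≡ 1 (mod 4), so (9/373) = +(373/9).
Reduce top mod 9: now compute (4/9).
Pull out 2^2: since 9 ≡ 1 (mod 8), (2/9) = +1, so (2/9)^2 = +1.
Reached (1/9) = 1. Collecting the sign flips along the way, the symbol is -1.

-1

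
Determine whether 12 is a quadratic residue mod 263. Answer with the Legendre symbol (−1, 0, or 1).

Euler's criterion: (12/263) ≡ 12^131 (mod 263).
12^2 ≡ 144 (mod 263)
12^4 ≡ 222 (mod 263)
12^8 ≡ 103 (mod 263)
12^16 ≡ 89 (mod 263)
12^32 ≡ 31 (mod 263)
12^64 ≡ 172 (mod 263)
12^128 ≡ 128 (mod 263)
12^131 = 12^(128+2+1) ≡ 1 (mod 263).
Result is 1, so (12/263) = 1.

1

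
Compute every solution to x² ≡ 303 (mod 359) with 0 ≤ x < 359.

Since 359 ≡ 3 (mod 4), a square root of 303 is 303^((359+1)/4) = 303^90 mod 359.
Repeated squaring: 303^2≡264, 303^4≡50, 303^8≡346, 303^16≡169, 303^32≡200, 303^64≡151 (mod 359).
303^90 = 303^(64+16+8+2) ≡ 73 (mod 359).
Check: 73² = 5329 ≡ 303 (mod 359). The two roots are 73 and 286.

73, 286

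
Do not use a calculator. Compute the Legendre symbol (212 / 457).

Euler's criterion: (212/457) ≡ 212^228 (mod 457).
212^2 ≡ 158 (mod 457)
212^4 ≡ 286 (mod 457)
212^8 ≡ 450 (mod 457)
212^16 ≡ 49 (mod 457)
212^32 ≡ 116 (mod 457)
212^64 ≡ 203 (mod 457)
212^128 ≡ 79 (mod 457)
212^228 = 212^(128+64+32+4) ≡ 456 (mod 457).
Result is 456 ≡ −1, so (212/457) = −1.

-1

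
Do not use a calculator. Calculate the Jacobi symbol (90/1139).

Pull out 2: since 1139 ≡ 3 (mod 8), (2/1139) = -1.
Reciprocity: 45 ≡ 1 and 1139 ≡ 3 (mod 4), so (45/1139) = +(1139/45).
Reduce top mod 45: now compute (14/45).
Pull out 2: since 45 ≡ 5 (mod 8), (2/45) = -1.
Reciprocity: 7 ≡ 3 and 45 ≡ 1 (mod 4), so (7/45) = +(45/7).
Reduce top mod 7: now compute (3/7).
Reciprocity: 3 ≡ 3 and 7 ≡ 3 (mod 4), so (3/7) = −(7/3).
Reduce top mod 3: now compute (1/3).
Reached (1/3) = 1. Collecting the sign flips along the way, the symbol is -1.

-1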